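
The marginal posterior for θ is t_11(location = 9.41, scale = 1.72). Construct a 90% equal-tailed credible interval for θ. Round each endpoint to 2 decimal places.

[6.32, 12.50]

The t_11 distribution is symmetric; the 90% interval is 9.41 ± t·1.72 with t_{0.95,11} = 1.796.
Half-width: 1.796 × 1.72 = 3.09.
9.41 − 3.09 = 6.32; 9.41 + 3.09 = 12.50.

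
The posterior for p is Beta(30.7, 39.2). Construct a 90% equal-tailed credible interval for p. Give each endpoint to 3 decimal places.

[0.343, 0.537]

Posterior: Beta(30.7, 39.2).
Equal-tailed 90% interval: the 0.05 and 0.95 quantiles of Beta(30.7, 39.2).
Posterior mean ≈ 0.439, SD ≈ 0.059; a Normal approximation gives roughly [0.342, 0.536].
Exact: F⁻¹(0.05) = 0.343; F⁻¹(0.95) = 0.537.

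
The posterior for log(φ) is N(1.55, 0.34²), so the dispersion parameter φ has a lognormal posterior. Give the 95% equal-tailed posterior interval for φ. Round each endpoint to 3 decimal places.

On the log scale the 95% interval is 1.55 ± 1.960 × 0.34 = [0.8836, 2.2164].
Exponentiate: [e^0.8836, e^2.2164] = [2.420, 9.174].

[2.420, 9.174]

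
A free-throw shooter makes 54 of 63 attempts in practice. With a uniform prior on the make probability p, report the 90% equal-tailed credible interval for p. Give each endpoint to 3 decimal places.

[0.767, 0.913]

Posterior: Beta(1+54, 1+9) = Beta(55, 10).
Equal-tailed 90% interval: the 0.05 and 0.95 quantiles of Beta(55, 10).
Posterior mean ≈ 0.846, SD ≈ 0.044; a Normal approximation gives roughly [0.773, 0.919].
Exact: F⁻¹(0.05) = 0.767; F⁻¹(0.95) = 0.913.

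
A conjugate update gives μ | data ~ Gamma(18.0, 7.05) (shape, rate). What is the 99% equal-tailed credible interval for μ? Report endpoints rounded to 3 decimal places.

Posterior: Gamma(shape 18.0, rate 7.05).
Equal-tailed 99% interval: Gamma(18.0, 7.05) quantiles at 0.005 and 0.995.
Posterior mean ≈ 2.553, SD ≈ 0.602; a Normal approximation gives roughly [1.003, 4.103].
Exact: lower = 1.269; upper = 4.367.

[1.269, 4.367]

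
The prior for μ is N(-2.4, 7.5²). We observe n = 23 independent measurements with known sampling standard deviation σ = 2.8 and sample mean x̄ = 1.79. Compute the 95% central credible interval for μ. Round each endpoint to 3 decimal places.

Posterior precision = 1/7.5² + 23/2.8² = 0.0178 + 2.9337 = 2.9515, so posterior SD = 0.5821.
Posterior mean = (-2.4/7.5² + 23·1.79/2.8²) / 2.9515 = 1.7648.
Interval: 1.7648 ± 1.960 × 0.5821 → [0.624, 2.906].

[0.624, 2.906]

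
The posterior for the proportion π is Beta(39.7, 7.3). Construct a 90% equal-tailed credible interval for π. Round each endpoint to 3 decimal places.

[0.751, 0.922]

Posterior: Beta(39.7, 7.3).
Equal-tailed 90% interval: the 0.05 and 0.95 quantiles of Beta(39.7, 7.3).
Posterior mean ≈ 0.845, SD ≈ 0.052; a Normal approximation gives roughly [0.759, 0.931].
Exact: F⁻¹(0.05) = 0.751; F⁻¹(0.95) = 0.922.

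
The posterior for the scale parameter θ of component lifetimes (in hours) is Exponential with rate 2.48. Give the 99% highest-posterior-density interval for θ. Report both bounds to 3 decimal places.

The exponential density is strictly decreasing on [0, ∞), so the HPD interval is anchored at 0: [0, q] with P(θ ≤ q) = 0.99.
q = −ln(1 − 0.99) / 2.48 = 4.6052 / 2.48 = 1.857.

[0.000, 1.857]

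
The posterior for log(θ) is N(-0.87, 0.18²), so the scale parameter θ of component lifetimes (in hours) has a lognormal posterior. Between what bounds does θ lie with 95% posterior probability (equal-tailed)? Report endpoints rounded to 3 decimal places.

On the log scale the 95% interval is -0.87 ± 1.960 × 0.18 = [-1.2228, -0.5172].
Exponentiate: [e^-1.2228, e^-0.5172] = [0.294, 0.596].

[0.294, 0.596]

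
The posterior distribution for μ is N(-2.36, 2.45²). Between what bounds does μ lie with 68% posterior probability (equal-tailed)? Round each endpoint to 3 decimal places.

The posterior is symmetric, so the 68% equal-tailed interval is μ = -2.36 ± z·2.45 with z = 0.994.
Half-width: 0.994 × 2.45 = 2.436.
-2.36 − 2.436 = -4.796; -2.36 + 2.436 = 0.076.

[-4.796, 0.076]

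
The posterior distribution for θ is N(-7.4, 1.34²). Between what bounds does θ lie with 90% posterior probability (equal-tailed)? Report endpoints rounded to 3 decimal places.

[-9.604, -5.196]

The posterior is symmetric, so the 90% equal-tailed interval is θ = -7.4 ± z·1.34 with z = 1.645.
Half-width: 1.645 × 1.34 = 2.204.
-7.4 − 2.204 = -9.604; -7.4 + 2.204 = -5.196.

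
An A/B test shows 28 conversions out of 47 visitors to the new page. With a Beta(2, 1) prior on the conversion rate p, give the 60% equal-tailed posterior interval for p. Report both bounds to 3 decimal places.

Posterior: Beta(2+28, 1+19) = Beta(30, 20).
Equal-tailed 60% interval: the 0.2 and 0.8 quantiles of Beta(30, 20).
Posterior mean ≈ 0.600, SD ≈ 0.069; a Normal approximation gives roughly [0.542, 0.658].
Exact: F⁻¹(0.2) = 0.542; F⁻¹(0.8) = 0.659.

[0.542, 0.659]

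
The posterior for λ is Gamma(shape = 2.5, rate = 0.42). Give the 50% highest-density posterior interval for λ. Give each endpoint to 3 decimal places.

[1.876, 6.068]

The posterior is unimodal and skewed, so the HPD interval has equal density at both endpoints and is the shortest 50% interval.
Solving f(1.876) = f(6.068) with F(6.068) − F(1.876) = 0.50 gives [1.876, 6.068].
For comparison, the equal-tailed interval is [3.184, 7.888]; the HPD is narrower and shifted toward the mode.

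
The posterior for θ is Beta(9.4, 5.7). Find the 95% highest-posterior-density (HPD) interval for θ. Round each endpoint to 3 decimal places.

The posterior is unimodal and skewed, so the HPD interval has equal density at both endpoints and is the shortest 95% interval.
Solving f(0.387) = f(0.850) with F(0.850) − F(0.387) = 0.95 gives [0.387, 0.850].
For comparison, the equal-tailed interval is [0.374, 0.840]; the HPD is narrower and shifted toward the mode.

[0.387, 0.850]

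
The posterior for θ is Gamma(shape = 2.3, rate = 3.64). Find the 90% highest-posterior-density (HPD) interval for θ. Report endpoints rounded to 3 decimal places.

[0.047, 1.210]

The posterior is unimodal and skewed, so the HPD interval has equal density at both endpoints and is the shortest 90% interval.
Solving f(0.047) = f(1.210) with F(1.210) − F(0.047) = 0.90 gives [0.047, 1.210].
For comparison, the equal-tailed interval is [0.132, 1.435]; the HPD is narrower and shifted toward the mode.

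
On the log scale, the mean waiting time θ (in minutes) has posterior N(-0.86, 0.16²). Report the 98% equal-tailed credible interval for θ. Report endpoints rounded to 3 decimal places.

On the log scale the 98% interval is -0.86 ± 2.326 × 0.16 = [-1.2322, -0.4878].
Exponentiate: [e^-1.2322, e^-0.4878] = [0.292, 0.614].

[0.292, 0.614]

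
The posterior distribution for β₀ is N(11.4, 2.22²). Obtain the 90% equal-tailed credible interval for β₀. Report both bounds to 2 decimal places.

The posterior is symmetric, so the 90% equal-tailed interval is β₀ = 11.4 ± z·2.22 with z = 1.645.
Half-width: 1.645 × 2.22 = 3.65.
11.4 − 3.65 = 7.75; 11.4 + 3.65 = 15.05.

[7.75, 15.05]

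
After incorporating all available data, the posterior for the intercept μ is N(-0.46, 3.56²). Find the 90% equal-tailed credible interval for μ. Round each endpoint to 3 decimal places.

[-6.316, 5.396]

The posterior is symmetric, so the 90% equal-tailed interval is μ = -0.46 ± z·3.56 with z = 1.645.
Half-width: 1.645 × 3.56 = 5.856.
-0.46 − 5.856 = -6.316; -0.46 + 5.856 = 5.396.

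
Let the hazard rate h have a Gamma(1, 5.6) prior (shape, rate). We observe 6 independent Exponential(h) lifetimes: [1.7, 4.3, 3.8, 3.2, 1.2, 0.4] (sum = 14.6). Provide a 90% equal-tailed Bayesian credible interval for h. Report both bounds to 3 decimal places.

Posterior: Gamma(1+6, 5.6+14.6) = Gamma(7, 20.2) (shape, rate).
Equal-tailed 90% interval: Gamma(7, 20.2) quantiles at 0.05 and 0.95.
Posterior mean ≈ 0.347, SD ≈ 0.131; a Normal approximation gives roughly [0.131, 0.562].
Exact: lower = 0.163; upper = 0.586.

[0.163, 0.586]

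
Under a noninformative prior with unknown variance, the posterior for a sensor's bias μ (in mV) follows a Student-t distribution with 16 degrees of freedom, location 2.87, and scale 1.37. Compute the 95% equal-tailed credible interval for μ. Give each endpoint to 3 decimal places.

The t_16 distribution is symmetric; the 95% interval is 2.87 ± t·1.37 with t_{0.975,16} = 2.120.
Half-width: 2.120 × 1.37 = 2.904.
2.87 − 2.904 = -0.034; 2.87 + 2.904 = 5.774.

[-0.034, 5.774]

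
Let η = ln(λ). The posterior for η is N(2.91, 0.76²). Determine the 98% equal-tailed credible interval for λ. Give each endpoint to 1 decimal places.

[3.1, 107.6]

On the log scale the 98% interval is 2.91 ± 2.326 × 0.76 = [1.1420, 4.6780].
Exponentiate: [e^1.1420, e^4.6780] = [3.1, 107.6].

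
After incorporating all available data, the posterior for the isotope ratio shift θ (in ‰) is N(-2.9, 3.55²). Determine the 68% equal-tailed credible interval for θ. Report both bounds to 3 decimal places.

[-6.430, 0.630]

The posterior is symmetric, so the 68% equal-tailed interval is θ = -2.9 ± z·3.55 with z = 0.994.
Half-width: 0.994 × 3.55 = 3.530.
-2.9 − 3.530 = -6.430; -2.9 + 3.530 = 0.630.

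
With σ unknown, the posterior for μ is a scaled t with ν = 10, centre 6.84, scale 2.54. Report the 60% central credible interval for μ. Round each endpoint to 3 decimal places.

[4.607, 9.073]

The t_10 distribution is symmetric; the 60% interval is 6.84 ± t·2.54 with t_{0.8,10} = 0.879.
Half-width: 0.879 × 2.54 = 2.233.
6.84 − 2.233 = 4.607; 6.84 + 2.233 = 9.073.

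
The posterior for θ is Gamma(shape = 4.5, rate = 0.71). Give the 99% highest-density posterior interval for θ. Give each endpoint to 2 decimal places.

[0.79, 15.44]

The posterior is unimodal and skewed, so the HPD interval has equal density at both endpoints and is the shortest 99% interval.
Solving f(0.79) = f(15.44) with F(15.44) − F(0.79) = 0.99 gives [0.79, 15.44].
For comparison, the equal-tailed interval is [1.22, 16.61]; the HPD is narrower and shifted toward the mode.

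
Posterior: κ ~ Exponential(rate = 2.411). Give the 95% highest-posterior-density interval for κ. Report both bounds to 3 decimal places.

The exponential density is strictly decreasing on [0, ∞), so the HPD interval is anchored at 0: [0, q] with P(κ ≤ q) = 0.95.
q = −ln(1 − 0.95) / 2.411 = 2.9957 / 2.411 = 1.243.

[0.000, 1.243]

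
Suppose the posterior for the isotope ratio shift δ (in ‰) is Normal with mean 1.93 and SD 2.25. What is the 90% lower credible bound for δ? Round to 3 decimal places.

Need L with P(δ ≥ L) = 0.90: L = 1.93 − z_{0.1}·2.25.
z = 1.282; L = 1.93 − 1.282 × 2.25 = -0.953.

-0.953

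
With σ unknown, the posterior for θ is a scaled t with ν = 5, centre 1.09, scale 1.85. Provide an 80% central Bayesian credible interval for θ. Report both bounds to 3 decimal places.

[-1.640, 3.820]

The t_5 distribution is symmetric; the 80% interval is 1.09 ± t·1.85 with t_{0.9,5} = 1.476.
Half-width: 1.476 × 1.85 = 2.730.
1.09 − 2.730 = -1.640; 1.09 + 2.730 = 3.820.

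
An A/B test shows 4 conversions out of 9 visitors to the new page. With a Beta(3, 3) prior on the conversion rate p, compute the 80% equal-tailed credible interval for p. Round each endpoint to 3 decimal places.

Posterior: Beta(3+4, 3+5) = Beta(7, 8).
Equal-tailed 80% interval: the 0.1 and 0.9 quantiles of Beta(7, 8).
Posterior mean ≈ 0.467, SD ≈ 0.125; a Normal approximation gives roughly [0.307, 0.627].
Exact: F⁻¹(0.1) = 0.305; F⁻¹(0.9) = 0.631.

[0.305, 0.631]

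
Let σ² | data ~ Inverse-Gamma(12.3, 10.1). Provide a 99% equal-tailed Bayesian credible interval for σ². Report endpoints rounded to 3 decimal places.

[0.436, 1.968]

Inverse-Gamma(12.3, 10.1) quantiles: F⁻¹(0.005) and F⁻¹(0.995).
Equivalently, 1/σ² ~ Gamma(12.3, rate = 10.1); invert its 0.995 and 0.005 quantiles.
Posterior mean ≈ 0.894, SD ≈ 0.278; a Normal approximation gives roughly [0.176, 1.611].
Exact: lower = 0.436; upper = 1.968.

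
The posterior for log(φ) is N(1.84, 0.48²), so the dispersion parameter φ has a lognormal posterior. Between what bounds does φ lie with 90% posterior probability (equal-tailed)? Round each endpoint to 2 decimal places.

On the log scale the 90% interval is 1.84 ± 1.645 × 0.48 = [1.0505, 2.6295].
Exponentiate: [e^1.0505, e^2.6295] = [2.86, 13.87].

[2.86, 13.87]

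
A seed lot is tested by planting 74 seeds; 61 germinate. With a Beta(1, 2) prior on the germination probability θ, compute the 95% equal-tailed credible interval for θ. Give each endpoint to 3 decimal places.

Posterior: Beta(1+61, 2+13) = Beta(62, 15).
Equal-tailed 95% interval: the 0.025 and 0.975 quantiles of Beta(62, 15).
Posterior mean ≈ 0.805, SD ≈ 0.045; a Normal approximation gives roughly [0.717, 0.893].
Exact: F⁻¹(0.025) = 0.710; F⁻¹(0.975) = 0.885.

[0.710, 0.885]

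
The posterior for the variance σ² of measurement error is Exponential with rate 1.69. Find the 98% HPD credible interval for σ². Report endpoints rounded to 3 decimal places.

The exponential density is strictly decreasing on [0, ∞), so the HPD interval is anchored at 0: [0, q] with P(σ² ≤ q) = 0.98.
q = −ln(1 − 0.98) / 1.69 = 3.9120 / 1.69 = 2.315.

[0.000, 2.315]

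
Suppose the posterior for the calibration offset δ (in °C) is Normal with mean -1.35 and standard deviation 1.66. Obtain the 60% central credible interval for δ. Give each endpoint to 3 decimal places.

[-2.747, 0.047]

The posterior is symmetric, so the 60% equal-tailed interval is δ = -1.35 ± z·1.66 with z = 0.842.
Half-width: 0.842 × 1.66 = 1.397.
-1.35 − 1.397 = -2.747; -1.35 + 1.397 = 0.047.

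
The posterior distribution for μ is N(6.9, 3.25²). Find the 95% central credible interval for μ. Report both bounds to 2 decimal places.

[0.53, 13.27]

The posterior is symmetric, so the 95% equal-tailed interval is μ = 6.9 ± z·3.25 with z = 1.960.
Half-width: 1.960 × 3.25 = 6.37.
6.9 − 6.37 = 0.53; 6.9 + 6.37 = 13.27.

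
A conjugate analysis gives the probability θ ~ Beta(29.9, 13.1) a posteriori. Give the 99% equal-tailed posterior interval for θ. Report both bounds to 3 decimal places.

Posterior: Beta(29.9, 13.1).
Equal-tailed 99% interval: the 0.005 and 0.995 quantiles of Beta(29.9, 13.1).
Posterior mean ≈ 0.695, SD ≈ 0.069; a Normal approximation gives roughly [0.517, 0.874].
Exact: F⁻¹(0.005) = 0.504; F⁻¹(0.995) = 0.854.

[0.504, 0.854]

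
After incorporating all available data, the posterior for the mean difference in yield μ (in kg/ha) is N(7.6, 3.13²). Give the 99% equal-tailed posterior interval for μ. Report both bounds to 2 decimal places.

[-0.46, 15.66]

The posterior is symmetric, so the 99% equal-tailed interval is μ = 7.6 ± z·3.13 with z = 2.576.
Half-width: 2.576 × 3.13 = 8.06.
7.6 − 8.06 = -0.46; 7.6 + 8.06 = 15.66.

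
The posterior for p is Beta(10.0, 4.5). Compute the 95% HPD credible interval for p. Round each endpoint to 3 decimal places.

[0.460, 0.905]

The posterior is unimodal and skewed, so the HPD interval has equal density at both endpoints and is the shortest 95% interval.
Solving f(0.460) = f(0.905) with F(0.905) − F(0.460) = 0.95 gives [0.460, 0.905].
For comparison, the equal-tailed interval is [0.439, 0.891]; the HPD is narrower and shifted toward the mode.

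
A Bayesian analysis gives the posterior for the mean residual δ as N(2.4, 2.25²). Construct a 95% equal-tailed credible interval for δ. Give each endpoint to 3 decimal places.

The posterior is symmetric, so the 95% equal-tailed interval is δ = 2.4 ± z·2.25 with z = 1.960.
Half-width: 1.960 × 2.25 = 4.410.
2.4 − 4.410 = -2.010; 2.4 + 4.410 = 6.810.

[-2.010, 6.810]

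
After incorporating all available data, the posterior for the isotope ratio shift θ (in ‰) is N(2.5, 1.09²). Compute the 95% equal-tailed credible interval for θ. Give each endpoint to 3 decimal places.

The posterior is symmetric, so the 95% equal-tailed interval is θ = 2.5 ± z·1.09 with z = 1.960.
Half-width: 1.960 × 1.09 = 2.136.
2.5 − 2.136 = 0.364; 2.5 + 2.136 = 4.636.

[0.364, 4.636]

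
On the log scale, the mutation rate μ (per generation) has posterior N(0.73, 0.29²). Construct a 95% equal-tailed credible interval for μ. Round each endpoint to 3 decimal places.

On the log scale the 95% interval is 0.73 ± 1.960 × 0.29 = [0.1616, 1.2984].
Exponentiate: [e^0.1616, e^1.2984] = [1.175, 3.663].

[1.175, 3.663]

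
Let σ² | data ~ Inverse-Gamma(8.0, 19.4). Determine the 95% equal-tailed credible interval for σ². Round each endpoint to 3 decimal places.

Inverse-Gamma(8.0, 19.4) quantiles: F⁻¹(0.025) and F⁻¹(0.975).
Equivalently, 1/σ² ~ Gamma(8.0, rate = 19.4); invert its 0.975 and 0.025 quantiles.
Posterior mean ≈ 2.771, SD ≈ 1.131; a Normal approximation gives roughly [0.554, 4.989].
Exact: lower = 1.345; upper = 5.617.

[1.345, 5.617]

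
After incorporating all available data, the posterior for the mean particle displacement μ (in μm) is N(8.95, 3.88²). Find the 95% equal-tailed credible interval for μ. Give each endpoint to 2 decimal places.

The posterior is symmetric, so the 95% equal-tailed interval is μ = 8.95 ± z·3.88 with z = 1.960.
Half-width: 1.960 × 3.88 = 7.60.
8.95 − 7.60 = 1.35; 8.95 + 7.60 = 16.55.

[1.35, 16.55]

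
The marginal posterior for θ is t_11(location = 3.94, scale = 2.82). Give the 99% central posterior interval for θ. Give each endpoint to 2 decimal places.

[-4.82, 12.70]

The t_11 distribution is symmetric; the 99% interval is 3.94 ± t·2.82 with t_{0.995,11} = 3.106.
Half-width: 3.106 × 2.82 = 8.76.
3.94 − 8.76 = -4.82; 3.94 + 8.76 = 12.70.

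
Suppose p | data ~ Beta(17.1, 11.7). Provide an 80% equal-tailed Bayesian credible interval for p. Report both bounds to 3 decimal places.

Posterior: Beta(17.1, 11.7).
Equal-tailed 80% interval: the 0.1 and 0.9 quantiles of Beta(17.1, 11.7).
Posterior mean ≈ 0.594, SD ≈ 0.090; a Normal approximation gives roughly [0.478, 0.709].
Exact: F⁻¹(0.1) = 0.476; F⁻¹(0.9) = 0.709.

[0.476, 0.709]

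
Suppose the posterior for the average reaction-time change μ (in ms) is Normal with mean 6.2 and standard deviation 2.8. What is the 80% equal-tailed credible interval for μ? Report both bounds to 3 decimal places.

[2.612, 9.788]

The posterior is symmetric, so the 80% equal-tailed interval is μ = 6.2 ± z·2.8 with z = 1.282.
Half-width: 1.282 × 2.8 = 3.588.
6.2 − 3.588 = 2.612; 6.2 + 3.588 = 9.788.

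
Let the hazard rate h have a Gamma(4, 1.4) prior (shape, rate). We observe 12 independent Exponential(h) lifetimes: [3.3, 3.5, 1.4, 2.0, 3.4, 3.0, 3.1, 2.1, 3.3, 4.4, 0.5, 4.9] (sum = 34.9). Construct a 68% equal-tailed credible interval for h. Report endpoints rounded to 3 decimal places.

Posterior: Gamma(4+12, 1.4+34.9) = Gamma(16, 36.3) (shape, rate).
Equal-tailed 68% interval: Gamma(16, 36.3) quantiles at 0.16 and 0.84.
Posterior mean ≈ 0.441, SD ≈ 0.110; a Normal approximation gives roughly [0.331, 0.550].
Exact: lower = 0.332; upper = 0.549.

[0.332, 0.549]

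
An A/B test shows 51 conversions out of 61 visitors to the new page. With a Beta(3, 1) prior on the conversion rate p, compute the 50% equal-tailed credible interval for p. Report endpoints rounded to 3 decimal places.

[0.801, 0.864]

Posterior: Beta(3+51, 1+10) = Beta(54, 11).
Equal-tailed 50% interval: the 0.25 and 0.75 quantiles of Beta(54, 11).
Posterior mean ≈ 0.831, SD ≈ 0.046; a Normal approximation gives roughly [0.800, 0.862].
Exact: F⁻¹(0.25) = 0.801; F⁻¹(0.75) = 0.864.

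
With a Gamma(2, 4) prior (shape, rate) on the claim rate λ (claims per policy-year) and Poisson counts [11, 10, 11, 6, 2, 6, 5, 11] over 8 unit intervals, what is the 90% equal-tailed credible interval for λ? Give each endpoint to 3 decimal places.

Posterior: Gamma(2+62, 4+8) = Gamma(64, 12) (shape, rate).
Equal-tailed 90% interval: Gamma(64, 12) quantiles at 0.05 and 0.95.
Posterior mean ≈ 5.333, SD ≈ 0.667; a Normal approximation gives roughly [4.237, 6.430].
Exact: lower = 4.286; upper = 6.475.

[4.286, 6.475]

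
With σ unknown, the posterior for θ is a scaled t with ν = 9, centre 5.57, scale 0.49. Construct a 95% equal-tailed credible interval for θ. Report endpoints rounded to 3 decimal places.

[4.462, 6.678]

The t_9 distribution is symmetric; the 95% interval is 5.57 ± t·0.49 with t_{0.975,9} = 2.262.
Half-width: 2.262 × 0.49 = 1.108.
5.57 − 1.108 = 4.462; 5.57 + 1.108 = 6.678.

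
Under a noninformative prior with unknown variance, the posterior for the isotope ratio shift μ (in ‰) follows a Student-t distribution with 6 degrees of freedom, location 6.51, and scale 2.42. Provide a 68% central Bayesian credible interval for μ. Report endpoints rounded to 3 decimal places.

The t_6 distribution is symmetric; the 68% interval is 6.51 ± t·2.42 with t_{0.84,6} = 1.084.
Half-width: 1.084 × 2.42 = 2.623.
6.51 − 2.623 = 3.887; 6.51 + 2.623 = 9.133.

[3.887, 9.133]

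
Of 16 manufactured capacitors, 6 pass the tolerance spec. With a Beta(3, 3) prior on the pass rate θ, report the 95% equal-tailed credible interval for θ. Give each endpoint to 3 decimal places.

[0.218, 0.616]

Posterior: Beta(3+6, 3+10) = Beta(9, 13).
Equal-tailed 95% interval: the 0.025 and 0.975 quantiles of Beta(9, 13).
Posterior mean ≈ 0.409, SD ≈ 0.103; a Normal approximation gives roughly [0.208, 0.610].
Exact: F⁻¹(0.025) = 0.218; F⁻¹(0.975) = 0.616.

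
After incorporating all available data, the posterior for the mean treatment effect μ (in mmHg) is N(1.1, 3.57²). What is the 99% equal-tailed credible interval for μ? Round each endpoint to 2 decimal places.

The posterior is symmetric, so the 99% equal-tailed interval is μ = 1.1 ± z·3.57 with z = 2.576.
Half-width: 2.576 × 3.57 = 9.20.
1.1 − 9.20 = -8.10; 1.1 + 9.20 = 10.30.

[-8.10, 10.30]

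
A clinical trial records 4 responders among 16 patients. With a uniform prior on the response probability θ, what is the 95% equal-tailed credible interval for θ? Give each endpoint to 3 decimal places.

[0.103, 0.499]

Posterior: Beta(1+4, 1+12) = Beta(5, 13).
Equal-tailed 95% interval: the 0.025 and 0.975 quantiles of Beta(5, 13).
Posterior mean ≈ 0.278, SD ≈ 0.103; a Normal approximation gives roughly [0.076, 0.479].
Exact: F⁻¹(0.025) = 0.103; F⁻¹(0.975) = 0.499.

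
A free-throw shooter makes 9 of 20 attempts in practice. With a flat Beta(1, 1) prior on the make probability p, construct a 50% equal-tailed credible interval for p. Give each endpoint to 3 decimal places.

[0.382, 0.526]

Posterior: Beta(1+9, 1+11) = Beta(10, 12).
Equal-tailed 50% interval: the 0.25 and 0.75 quantiles of Beta(10, 12).
Posterior mean ≈ 0.455, SD ≈ 0.104; a Normal approximation gives roughly [0.385, 0.525].
Exact: F⁻¹(0.25) = 0.382; F⁻¹(0.75) = 0.526.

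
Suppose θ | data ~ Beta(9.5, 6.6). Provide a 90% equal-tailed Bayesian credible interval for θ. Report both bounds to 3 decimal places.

Posterior: Beta(9.5, 6.6).
Equal-tailed 90% interval: the 0.05 and 0.95 quantiles of Beta(9.5, 6.6).
Posterior mean ≈ 0.590, SD ≈ 0.119; a Normal approximation gives roughly [0.394, 0.786].
Exact: F⁻¹(0.05) = 0.388; F⁻¹(0.95) = 0.779.

[0.388, 0.779]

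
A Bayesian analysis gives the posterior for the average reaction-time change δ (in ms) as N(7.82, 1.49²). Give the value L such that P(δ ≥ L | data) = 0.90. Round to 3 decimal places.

Need L with P(δ ≥ L) = 0.90: L = 7.82 − z_{0.1}·1.49.
z = 1.282; L = 7.82 − 1.282 × 1.49 = 5.910.

5.910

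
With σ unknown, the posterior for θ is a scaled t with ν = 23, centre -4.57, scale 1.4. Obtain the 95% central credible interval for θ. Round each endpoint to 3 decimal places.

The t_23 distribution is symmetric; the 95% interval is -4.57 ± t·1.4 with t_{0.975,23} = 2.069.
Half-width: 2.069 × 1.4 = 2.896.
-4.57 − 2.896 = -7.466; -4.57 + 2.896 = -1.674.

[-7.466, -1.674]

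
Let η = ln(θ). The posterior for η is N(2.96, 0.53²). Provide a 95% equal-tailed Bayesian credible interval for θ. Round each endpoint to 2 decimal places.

[6.83, 54.53]

On the log scale the 95% interval is 2.96 ± 1.960 × 0.53 = [1.9212, 3.9988].
Exponentiate: [e^1.9212, e^3.9988] = [6.83, 54.53].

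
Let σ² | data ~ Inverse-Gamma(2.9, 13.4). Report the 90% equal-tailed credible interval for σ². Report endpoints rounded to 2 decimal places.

Inverse-Gamma(2.9, 13.4) quantiles: F⁻¹(0.05) and F⁻¹(0.95).
Equivalently, 1/σ² ~ Gamma(2.9, rate = 13.4); invert its 0.95 and 0.05 quantiles.
Posterior mean ≈ 7.05, SD ≈ 7.43; a Normal approximation gives roughly [-5.18, 19.28].
Exact: lower = 2.18; upper = 17.47.

[2.18, 17.47]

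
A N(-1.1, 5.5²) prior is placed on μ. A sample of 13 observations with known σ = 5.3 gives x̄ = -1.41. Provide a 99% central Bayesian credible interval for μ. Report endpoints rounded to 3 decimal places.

Posterior precision = 1/5.5² + 13/5.3² = 0.0331 + 0.4628 = 0.4959, so posterior SD = 1.4201.
Posterior mean = (-1.1/5.5² + 13·-1.41/5.3²) / 0.4959 = -1.3893.
Interval: -1.3893 ± 2.576 × 1.4201 → [-5.047, 2.269].

[-5.047, 2.269]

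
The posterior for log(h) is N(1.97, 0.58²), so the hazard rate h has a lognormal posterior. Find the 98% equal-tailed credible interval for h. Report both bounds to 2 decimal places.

On the log scale the 98% interval is 1.97 ± 2.326 × 0.58 = [0.6207, 3.3193].
Exponentiate: [e^0.6207, e^3.3193] = [1.86, 27.64].

[1.86, 27.64]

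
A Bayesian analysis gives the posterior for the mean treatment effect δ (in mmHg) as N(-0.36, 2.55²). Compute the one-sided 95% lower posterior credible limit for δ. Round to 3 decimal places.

Need L with P(δ ≥ L) = 0.95: L = -0.36 − z_{0.05}·2.55.
z = 1.645; L = -0.36 − 1.645 × 2.55 = -4.554.

-4.554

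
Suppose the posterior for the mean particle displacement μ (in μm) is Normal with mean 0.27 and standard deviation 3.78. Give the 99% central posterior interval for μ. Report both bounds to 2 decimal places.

The posterior is symmetric, so the 99% equal-tailed interval is μ = 0.27 ± z·3.78 with z = 2.576.
Half-width: 2.576 × 3.78 = 9.74.
0.27 − 9.74 = -9.47; 0.27 + 9.74 = 10.01.

[-9.47, 10.01]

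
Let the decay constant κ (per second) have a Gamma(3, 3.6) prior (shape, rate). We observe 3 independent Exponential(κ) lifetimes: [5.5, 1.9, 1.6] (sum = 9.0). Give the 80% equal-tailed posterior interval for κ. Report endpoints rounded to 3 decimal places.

Posterior: Gamma(3+3, 3.6+9.0) = Gamma(6, 12.6) (shape, rate).
Equal-tailed 80% interval: Gamma(6, 12.6) quantiles at 0.1 and 0.9.
Posterior mean ≈ 0.476, SD ≈ 0.194; a Normal approximation gives roughly [0.227, 0.725].
Exact: lower = 0.250; upper = 0.736.

[0.250, 0.736]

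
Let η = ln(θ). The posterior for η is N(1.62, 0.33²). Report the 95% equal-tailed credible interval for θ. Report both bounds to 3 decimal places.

On the log scale the 95% interval is 1.62 ± 1.960 × 0.33 = [0.9732, 2.2668].
Exponentiate: [e^0.9732, e^2.2668] = [2.646, 9.648].

[2.646, 9.648]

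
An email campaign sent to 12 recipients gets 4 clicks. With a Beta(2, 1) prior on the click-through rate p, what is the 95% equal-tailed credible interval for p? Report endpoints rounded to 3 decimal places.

[0.177, 0.649]

Posterior: Beta(2+4, 1+8) = Beta(6, 9).
Equal-tailed 95% interval: the 0.025 and 0.975 quantiles of Beta(6, 9).
Posterior mean ≈ 0.400, SD ≈ 0.122; a Normal approximation gives roughly [0.160, 0.640].
Exact: F⁻¹(0.025) = 0.177; F⁻¹(0.975) = 0.649.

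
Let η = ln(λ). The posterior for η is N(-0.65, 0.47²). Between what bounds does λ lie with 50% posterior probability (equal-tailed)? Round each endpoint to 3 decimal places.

[0.380, 0.717]

On the log scale the 50% interval is -0.65 ± 0.674 × 0.47 = [-0.9670, -0.3330].
Exponentiate: [e^-0.9670, e^-0.3330] = [0.380, 0.717].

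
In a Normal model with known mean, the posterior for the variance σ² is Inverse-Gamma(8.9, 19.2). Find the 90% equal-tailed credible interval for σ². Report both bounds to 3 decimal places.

Inverse-Gamma(8.9, 19.2) quantiles: F⁻¹(0.05) and F⁻¹(0.95).
Equivalently, 1/σ² ~ Gamma(8.9, rate = 19.2); invert its 0.95 and 0.05 quantiles.
Posterior mean ≈ 2.430, SD ≈ 0.925; a Normal approximation gives roughly [0.909, 3.952].
Exact: lower = 1.342; upper = 4.153.

[1.342, 4.153]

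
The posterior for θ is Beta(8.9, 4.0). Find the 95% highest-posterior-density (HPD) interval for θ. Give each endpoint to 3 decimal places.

[0.448, 0.916]

The posterior is unimodal and skewed, so the HPD interval has equal density at both endpoints and is the shortest 95% interval.
Solving f(0.448) = f(0.916) with F(0.916) − F(0.448) = 0.95 gives [0.448, 0.916].
For comparison, the equal-tailed interval is [0.425, 0.900]; the HPD is narrower and shifted toward the mode.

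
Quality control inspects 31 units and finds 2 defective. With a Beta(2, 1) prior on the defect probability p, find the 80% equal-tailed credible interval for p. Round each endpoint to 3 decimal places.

Posterior: Beta(2+2, 1+29) = Beta(4, 30).
Equal-tailed 80% interval: the 0.1 and 0.9 quantiles of Beta(4, 30).
Posterior mean ≈ 0.118, SD ≈ 0.054; a Normal approximation gives roughly [0.048, 0.187].
Exact: F⁻¹(0.1) = 0.054; F⁻¹(0.9) = 0.191.

[0.054, 0.191]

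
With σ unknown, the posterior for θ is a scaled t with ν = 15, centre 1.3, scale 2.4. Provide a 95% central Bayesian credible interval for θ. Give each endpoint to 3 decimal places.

The t_15 distribution is symmetric; the 95% interval is 1.3 ± t·2.4 with t_{0.975,15} = 2.131.
Half-width: 2.131 × 2.4 = 5.115.
1.3 − 5.115 = -3.815; 1.3 + 5.115 = 6.415.

[-3.815, 6.415]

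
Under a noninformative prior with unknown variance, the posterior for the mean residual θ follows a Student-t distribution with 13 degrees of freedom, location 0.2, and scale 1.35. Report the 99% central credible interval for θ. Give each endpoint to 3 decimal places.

[-3.867, 4.267]

The t_13 distribution is symmetric; the 99% interval is 0.2 ± t·1.35 with t_{0.995,13} = 3.012.
Half-width: 3.012 × 1.35 = 4.067.
0.2 − 4.067 = -3.867; 0.2 + 4.067 = 4.267.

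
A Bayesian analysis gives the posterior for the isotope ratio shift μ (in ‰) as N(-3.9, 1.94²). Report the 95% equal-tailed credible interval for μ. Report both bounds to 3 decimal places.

The posterior is symmetric, so the 95% equal-tailed interval is μ = -3.9 ± z·1.94 with z = 1.960.
Half-width: 1.960 × 1.94 = 3.802.
-3.9 − 3.802 = -7.702; -3.9 + 3.802 = -0.098.

[-7.702, -0.098]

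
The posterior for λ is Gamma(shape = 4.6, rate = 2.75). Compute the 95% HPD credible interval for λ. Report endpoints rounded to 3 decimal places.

The posterior is unimodal and skewed, so the HPD interval has equal density at both endpoints and is the shortest 95% interval.
Solving f(0.364) = f(3.216) with F(3.216) − F(0.364) = 0.95 gives [0.364, 3.216].
For comparison, the equal-tailed interval is [0.511, 3.512]; the HPD is narrower and shifted toward the mode.

[0.364, 3.216]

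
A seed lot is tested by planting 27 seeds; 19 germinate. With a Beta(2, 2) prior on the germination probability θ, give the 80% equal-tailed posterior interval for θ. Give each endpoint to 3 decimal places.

Posterior: Beta(2+19, 2+8) = Beta(21, 10).
Equal-tailed 80% interval: the 0.1 and 0.9 quantiles of Beta(21, 10).
Posterior mean ≈ 0.677, SD ≈ 0.083; a Normal approximation gives roughly [0.572, 0.783].
Exact: F⁻¹(0.1) = 0.568; F⁻¹(0.9) = 0.782.

[0.568, 0.782]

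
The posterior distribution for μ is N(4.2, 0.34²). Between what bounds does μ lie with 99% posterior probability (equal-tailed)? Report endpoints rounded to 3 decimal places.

[3.324, 5.076]

The posterior is symmetric, so the 99% equal-tailed interval is μ = 4.2 ± z·0.34 with z = 2.576.
Half-width: 2.576 × 0.34 = 0.876.
4.2 − 0.876 = 3.324; 4.2 + 0.876 = 5.076.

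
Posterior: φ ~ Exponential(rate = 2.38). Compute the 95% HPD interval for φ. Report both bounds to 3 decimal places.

[0.000, 1.259]

The exponential density is strictly decreasing on [0, ∞), so the HPD interval is anchored at 0: [0, q] with P(φ ≤ q) = 0.95.
q = −ln(1 − 0.95) / 2.38 = 2.9957 / 2.38 = 1.259.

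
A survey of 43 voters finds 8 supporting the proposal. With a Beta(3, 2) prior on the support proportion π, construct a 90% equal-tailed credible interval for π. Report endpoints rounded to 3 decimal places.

[0.137, 0.334]

Posterior: Beta(3+8, 2+35) = Beta(11, 37).
Equal-tailed 90% interval: the 0.05 and 0.95 quantiles of Beta(11, 37).
Posterior mean ≈ 0.229, SD ≈ 0.060; a Normal approximation gives roughly [0.130, 0.328].
Exact: F⁻¹(0.05) = 0.137; F⁻¹(0.95) = 0.334.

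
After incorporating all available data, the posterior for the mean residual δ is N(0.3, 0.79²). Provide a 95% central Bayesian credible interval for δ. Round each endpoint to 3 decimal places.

[-1.248, 1.848]

The posterior is symmetric, so the 95% equal-tailed interval is δ = 0.3 ± z·0.79 with z = 1.960.
Half-width: 1.960 × 0.79 = 1.548.
0.3 − 1.548 = -1.248; 0.3 + 1.548 = 1.848.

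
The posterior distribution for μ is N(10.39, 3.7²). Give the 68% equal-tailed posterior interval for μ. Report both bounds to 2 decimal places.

[6.71, 14.07]

The posterior is symmetric, so the 68% equal-tailed interval is μ = 10.39 ± z·3.7 with z = 0.994.
Half-width: 0.994 × 3.7 = 3.68.
10.39 − 3.68 = 6.71; 10.39 + 3.68 = 14.07.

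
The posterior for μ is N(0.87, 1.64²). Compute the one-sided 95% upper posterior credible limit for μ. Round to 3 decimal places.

Need U with P(μ ≤ U) = 0.95: U = 0.87 + z_{0.05}·1.64.
z = 1.645; U = 0.87 + 1.645 × 1.64 = 3.568.

3.568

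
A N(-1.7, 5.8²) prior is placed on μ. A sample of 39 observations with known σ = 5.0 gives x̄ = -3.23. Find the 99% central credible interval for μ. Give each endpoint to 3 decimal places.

Posterior precision = 1/5.8² + 39/5.0² = 0.0297 + 1.5600 = 1.5897, so posterior SD = 0.7931.
Posterior mean = (-1.7/5.8² + 39·-3.23/5.0²) / 1.5897 = -3.2014.
Interval: -3.2014 ± 2.576 × 0.7931 → [-5.244, -1.158].

[-5.244, -1.158]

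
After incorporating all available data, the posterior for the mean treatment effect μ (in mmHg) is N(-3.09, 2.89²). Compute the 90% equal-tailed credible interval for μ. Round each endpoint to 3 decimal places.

The posterior is symmetric, so the 90% equal-tailed interval is μ = -3.09 ± z·2.89 with z = 1.645.
Half-width: 1.645 × 2.89 = 4.754.
-3.09 − 4.754 = -7.844; -3.09 + 4.754 = 1.664.

[-7.844, 1.664]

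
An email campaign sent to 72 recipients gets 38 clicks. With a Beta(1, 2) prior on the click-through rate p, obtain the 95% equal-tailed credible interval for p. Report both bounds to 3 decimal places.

[0.407, 0.631]

Posterior: Beta(1+38, 2+34) = Beta(39, 36).
Equal-tailed 95% interval: the 0.025 and 0.975 quantiles of Beta(39, 36).
Posterior mean ≈ 0.520, SD ≈ 0.057; a Normal approximation gives roughly [0.408, 0.632].
Exact: F⁻¹(0.025) = 0.407; F⁻¹(0.975) = 0.631.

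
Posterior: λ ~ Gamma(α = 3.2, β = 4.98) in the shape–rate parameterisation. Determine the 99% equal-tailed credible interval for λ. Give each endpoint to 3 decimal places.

Posterior: Gamma(shape 3.2, rate 4.98).
Equal-tailed 99% interval: Gamma(3.2, 4.98) quantiles at 0.005 and 0.995.
Posterior mean ≈ 0.643, SD ≈ 0.359; a Normal approximation gives roughly [-0.283, 1.568].
Exact: lower = 0.080; upper = 1.932.

[0.080, 1.932]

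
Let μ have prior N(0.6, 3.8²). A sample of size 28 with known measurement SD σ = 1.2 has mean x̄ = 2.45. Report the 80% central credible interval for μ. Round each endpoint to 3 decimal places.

[2.153, 2.734]

Posterior precision = 1/3.8² + 28/1.2² = 0.0693 + 19.4444 = 19.5137, so posterior SD = 0.2264.
Posterior mean = (0.6/3.8² + 28·2.45/1.2²) / 19.5137 = 2.4434.
Interval: 2.4434 ± 1.282 × 0.2264 → [2.153, 2.734].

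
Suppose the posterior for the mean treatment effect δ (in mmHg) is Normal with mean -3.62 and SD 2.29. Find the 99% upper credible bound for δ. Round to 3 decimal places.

1.707

Need U with P(δ ≤ U) = 0.99: U = -3.62 + z_{0.01}·2.29.
z = 2.326; U = -3.62 + 2.326 × 2.29 = 1.707.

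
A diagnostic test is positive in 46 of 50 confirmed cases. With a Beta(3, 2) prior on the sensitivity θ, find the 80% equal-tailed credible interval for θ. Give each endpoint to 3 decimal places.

[0.835, 0.941]

Posterior: Beta(3+46, 2+4) = Beta(49, 6).
Equal-tailed 80% interval: the 0.1 and 0.9 quantiles of Beta(49, 6).
Posterior mean ≈ 0.891, SD ≈ 0.042; a Normal approximation gives roughly [0.838, 0.944].
Exact: F⁻¹(0.1) = 0.835; F⁻¹(0.9) = 0.941.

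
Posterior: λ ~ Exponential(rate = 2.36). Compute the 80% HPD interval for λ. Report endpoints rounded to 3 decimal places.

The exponential density is strictly decreasing on [0, ∞), so the HPD interval is anchored at 0: [0, q] with P(λ ≤ q) = 0.80.
q = −ln(1 − 0.80) / 2.36 = 1.6094 / 2.36 = 0.682.

[0.000, 0.682]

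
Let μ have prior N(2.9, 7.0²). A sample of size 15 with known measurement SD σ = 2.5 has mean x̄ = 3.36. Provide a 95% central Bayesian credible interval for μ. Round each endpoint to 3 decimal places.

[2.096, 4.616]

Posterior precision = 1/7.0² + 15/2.5² = 0.0204 + 2.4000 = 2.4204, so posterior SD = 0.6428.
Posterior mean = (2.9/7.0² + 15·3.36/2.5²) / 2.4204 = 3.3561.
Interval: 3.3561 ± 1.960 × 0.6428 → [2.096, 4.616].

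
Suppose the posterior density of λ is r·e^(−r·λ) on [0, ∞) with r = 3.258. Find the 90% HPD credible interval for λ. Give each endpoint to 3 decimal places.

The exponential density is strictly decreasing on [0, ∞), so the HPD interval is anchored at 0: [0, q] with P(λ ≤ q) = 0.90.
q = −ln(1 − 0.90) / 3.258 = 2.3026 / 3.258 = 0.707.

[0.000, 0.707]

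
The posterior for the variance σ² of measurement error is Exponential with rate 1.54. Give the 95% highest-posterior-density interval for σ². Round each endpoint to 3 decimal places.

The exponential density is strictly decreasing on [0, ∞), so the HPD interval is anchored at 0: [0, q] with P(σ² ≤ q) = 0.95.
q = −ln(1 − 0.95) / 1.54 = 2.9957 / 1.54 = 1.945.

[0.000, 1.945]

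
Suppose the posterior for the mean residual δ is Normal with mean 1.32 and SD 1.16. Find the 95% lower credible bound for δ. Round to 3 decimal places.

Need L with P(δ ≥ L) = 0.95: L = 1.32 − z_{0.05}·1.16.
z = 1.645; L = 1.32 − 1.645 × 1.16 = -0.588.

-0.588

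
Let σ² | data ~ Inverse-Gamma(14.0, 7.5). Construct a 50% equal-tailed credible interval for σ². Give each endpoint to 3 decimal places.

Inverse-Gamma(14.0, 7.5) quantiles: F⁻¹(0.25) and F⁻¹(0.75).
Equivalently, 1/σ² ~ Gamma(14.0, rate = 7.5); invert its 0.75 and 0.25 quantiles.
Posterior mean ≈ 0.577, SD ≈ 0.167; a Normal approximation gives roughly [0.465, 0.689].
Exact: lower = 0.460; upper = 0.662.

[0.460, 0.662]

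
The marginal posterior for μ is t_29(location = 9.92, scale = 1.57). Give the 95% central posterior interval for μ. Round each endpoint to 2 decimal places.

The t_29 distribution is symmetric; the 95% interval is 9.92 ± t·1.57 with t_{0.975,29} = 2.045.
Half-width: 2.045 × 1.57 = 3.21.
9.92 − 3.21 = 6.71; 9.92 + 3.21 = 13.13.

[6.71, 13.13]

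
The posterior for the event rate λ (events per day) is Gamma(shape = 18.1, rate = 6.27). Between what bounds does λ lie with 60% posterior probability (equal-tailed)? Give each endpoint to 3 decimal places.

Posterior: Gamma(shape 18.1, rate 6.27).
Equal-tailed 60% interval: Gamma(18.1, 6.27) quantiles at 0.2 and 0.8.
Posterior mean ≈ 2.887, SD ≈ 0.679; a Normal approximation gives roughly [2.316, 3.458].
Exact: lower = 2.306; upper = 3.437.

[2.306, 3.437]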